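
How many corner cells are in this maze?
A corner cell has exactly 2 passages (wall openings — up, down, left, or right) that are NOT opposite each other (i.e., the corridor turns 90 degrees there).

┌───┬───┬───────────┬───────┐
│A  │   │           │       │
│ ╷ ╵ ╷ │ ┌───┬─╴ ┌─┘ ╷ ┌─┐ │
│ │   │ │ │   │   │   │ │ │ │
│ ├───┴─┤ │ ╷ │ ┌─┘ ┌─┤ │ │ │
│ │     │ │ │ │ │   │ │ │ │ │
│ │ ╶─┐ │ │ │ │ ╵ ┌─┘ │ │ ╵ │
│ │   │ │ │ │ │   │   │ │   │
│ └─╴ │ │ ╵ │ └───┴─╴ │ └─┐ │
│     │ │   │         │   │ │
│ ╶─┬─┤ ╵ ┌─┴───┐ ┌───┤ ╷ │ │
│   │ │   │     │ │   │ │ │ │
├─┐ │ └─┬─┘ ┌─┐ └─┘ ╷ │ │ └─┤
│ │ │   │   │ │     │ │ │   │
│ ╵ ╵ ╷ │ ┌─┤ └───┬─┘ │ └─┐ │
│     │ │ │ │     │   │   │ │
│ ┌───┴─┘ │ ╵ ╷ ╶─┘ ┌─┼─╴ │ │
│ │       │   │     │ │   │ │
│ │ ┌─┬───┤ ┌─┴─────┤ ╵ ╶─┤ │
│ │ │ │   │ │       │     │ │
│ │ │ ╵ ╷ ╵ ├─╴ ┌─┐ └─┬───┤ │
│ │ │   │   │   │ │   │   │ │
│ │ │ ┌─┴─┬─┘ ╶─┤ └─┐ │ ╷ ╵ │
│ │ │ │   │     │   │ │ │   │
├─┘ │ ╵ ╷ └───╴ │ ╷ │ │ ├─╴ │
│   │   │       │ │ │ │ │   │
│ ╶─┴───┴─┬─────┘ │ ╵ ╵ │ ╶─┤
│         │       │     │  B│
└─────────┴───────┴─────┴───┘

Counting corner cells (2 non-opposite passages):
Total corners: 87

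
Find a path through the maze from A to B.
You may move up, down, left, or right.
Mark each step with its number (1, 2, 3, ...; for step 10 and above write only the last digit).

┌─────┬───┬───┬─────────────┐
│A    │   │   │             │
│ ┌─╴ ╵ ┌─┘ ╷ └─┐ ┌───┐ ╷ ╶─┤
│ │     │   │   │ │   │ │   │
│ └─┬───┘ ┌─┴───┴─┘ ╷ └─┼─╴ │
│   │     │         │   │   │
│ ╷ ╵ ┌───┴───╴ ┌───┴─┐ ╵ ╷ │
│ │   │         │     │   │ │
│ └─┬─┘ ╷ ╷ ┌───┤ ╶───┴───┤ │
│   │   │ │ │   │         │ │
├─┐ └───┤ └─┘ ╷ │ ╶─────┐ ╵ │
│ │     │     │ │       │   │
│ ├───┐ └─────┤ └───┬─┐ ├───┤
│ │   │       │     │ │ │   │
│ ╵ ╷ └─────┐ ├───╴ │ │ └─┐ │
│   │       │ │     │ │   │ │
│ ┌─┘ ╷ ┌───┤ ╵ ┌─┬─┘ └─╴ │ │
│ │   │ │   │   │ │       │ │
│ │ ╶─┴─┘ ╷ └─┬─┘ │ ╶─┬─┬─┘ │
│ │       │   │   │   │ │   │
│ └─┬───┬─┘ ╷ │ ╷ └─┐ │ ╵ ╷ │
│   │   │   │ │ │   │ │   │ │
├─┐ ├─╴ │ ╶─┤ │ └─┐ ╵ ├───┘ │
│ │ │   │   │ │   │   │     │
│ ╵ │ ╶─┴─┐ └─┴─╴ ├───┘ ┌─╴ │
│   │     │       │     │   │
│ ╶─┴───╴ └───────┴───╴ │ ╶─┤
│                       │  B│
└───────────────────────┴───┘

Finding the shortest path through the maze:
Path length: 124 steps
Directions: down → down → down → down → right → down → right → right → down → right → right → right → down → down → right → up → right → right → up → left → left → up → up → left → down → left → left → up → up → right → right → right → up → right → right → up → right → down → right → down → right → up → right → down → down → down → left → up → left → left → left → left → down → right → right → right → down → down → right → down → left → left → left → down → right → down → down → left → up → left → up → left → down → down → right → down → left → left → left → up → left → up → right → up → up → left → down → left → left → left → up → right → up → up → left → down → left → down → down → down → right → down → down → left → down → right → right → right → right → right → right → right → right → right → right → right → up → up → right → right → down → left → down → right

Solution:

┌─────┬───┬───┬─────────────┐
│A    │   │   │             │
│ ┌─╴ ╵ ┌─┘ ╷ └─┐ ┌───┐ ╷ ╶─┤
│1│     │   │   │ │6 7│ │   │
│ └─┬───┘ ┌─┴───┴─┘ ╷ └─┼─╴ │
│2  │     │    3 4 5│8 9│2 3│
│ ╷ ╵ ┌───┴───╴ ┌───┴─┐ ╵ ╷ │
│3│   │  9 0 1 2│     │0 1│4│
│ └─┬─┘ ╷ ╷ ┌───┤ ╶───┴───┤ │
│4 5│   │8│ │4 3│2 1 0 9 8│5│
├─┐ └───┤ └─┘ ╷ │ ╶─────┐ ╵ │
│ │6 7 8│7 6 5│2│3 4 5 6│7 6│
│ ├───┐ └─────┤ └───┬─┐ ├───┤
│ │5 4│9 0 1 2│1 0 9│ │7│   │
│ ╵ ╷ └─────┐ ├───╴ │ │ └─┐ │
│7 6│3      │3│6 7 8│ │8 9│ │
│ ┌─┘ ╷ ┌───┤ ╵ ┌─┬─┘ └─╴ │ │
│8│1 2│ │6 5│4 5│ │3 2 1 0│ │
│ │ ╶─┴─┘ ╷ └─┬─┘ │ ╶─┬─┬─┘ │
│9│0 9 8 7│4  │2 1│4 5│ │   │
│ └─┬───┬─┘ ╷ │ ╷ └─┐ │ ╵ ╷ │
│0 1│   │2 3│ │3│0 9│6│   │ │
├─┐ ├─╴ │ ╶─┤ │ └─┐ ╵ ├───┘ │
│ │2│   │1 0│ │4 5│8 7│8 9 0│
│ ╵ │ ╶─┴─┐ └─┴─╴ ├───┘ ┌─╴ │
│4 3│     │9 8 7 6│    7│2 1│
│ ╶─┴───╴ └───────┴───╴ │ ╶─┤
│5 6 7 8 9 0 1 2 3 4 5 6│3 B│
└───────────────────────┴───┘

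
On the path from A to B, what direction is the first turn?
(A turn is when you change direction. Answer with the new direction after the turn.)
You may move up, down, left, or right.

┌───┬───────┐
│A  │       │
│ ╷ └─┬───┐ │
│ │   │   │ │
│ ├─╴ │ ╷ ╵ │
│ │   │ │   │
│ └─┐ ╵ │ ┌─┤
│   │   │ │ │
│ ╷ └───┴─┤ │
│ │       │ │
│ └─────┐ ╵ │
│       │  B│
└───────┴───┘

Directions: down, down, down, right, down, right, right, right, down, right
First turn direction: right

Solution:

┌───┬───────┐
│A  │       │
│ ╷ └─┬───┐ │
│↓│   │   │ │
│ ├─╴ │ ╷ ╵ │
│↓│   │ │   │
│ └─┐ ╵ │ ┌─┤
│↳ ↓│   │ │ │
│ ╷ └───┴─┤ │
│ │↳ → → ↓│ │
│ └─────┐ ╵ │
│       │↳ B│
└───────┴───┘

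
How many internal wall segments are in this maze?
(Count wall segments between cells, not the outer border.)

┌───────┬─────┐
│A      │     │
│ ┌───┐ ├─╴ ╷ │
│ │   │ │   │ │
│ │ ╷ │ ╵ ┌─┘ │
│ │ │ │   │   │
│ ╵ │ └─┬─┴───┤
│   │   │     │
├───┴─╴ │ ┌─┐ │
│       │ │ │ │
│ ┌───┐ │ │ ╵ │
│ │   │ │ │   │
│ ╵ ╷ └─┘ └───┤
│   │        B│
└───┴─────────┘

Counting internal wall segments:
Total internal walls: 36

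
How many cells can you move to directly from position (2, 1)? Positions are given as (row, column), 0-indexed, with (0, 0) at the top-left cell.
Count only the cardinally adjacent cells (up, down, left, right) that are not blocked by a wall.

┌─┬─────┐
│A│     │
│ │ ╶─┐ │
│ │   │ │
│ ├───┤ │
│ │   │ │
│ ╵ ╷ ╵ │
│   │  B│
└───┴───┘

Checking passable neighbors of (2, 1):
Neighbors: (3, 1), (2, 2)
Count: 2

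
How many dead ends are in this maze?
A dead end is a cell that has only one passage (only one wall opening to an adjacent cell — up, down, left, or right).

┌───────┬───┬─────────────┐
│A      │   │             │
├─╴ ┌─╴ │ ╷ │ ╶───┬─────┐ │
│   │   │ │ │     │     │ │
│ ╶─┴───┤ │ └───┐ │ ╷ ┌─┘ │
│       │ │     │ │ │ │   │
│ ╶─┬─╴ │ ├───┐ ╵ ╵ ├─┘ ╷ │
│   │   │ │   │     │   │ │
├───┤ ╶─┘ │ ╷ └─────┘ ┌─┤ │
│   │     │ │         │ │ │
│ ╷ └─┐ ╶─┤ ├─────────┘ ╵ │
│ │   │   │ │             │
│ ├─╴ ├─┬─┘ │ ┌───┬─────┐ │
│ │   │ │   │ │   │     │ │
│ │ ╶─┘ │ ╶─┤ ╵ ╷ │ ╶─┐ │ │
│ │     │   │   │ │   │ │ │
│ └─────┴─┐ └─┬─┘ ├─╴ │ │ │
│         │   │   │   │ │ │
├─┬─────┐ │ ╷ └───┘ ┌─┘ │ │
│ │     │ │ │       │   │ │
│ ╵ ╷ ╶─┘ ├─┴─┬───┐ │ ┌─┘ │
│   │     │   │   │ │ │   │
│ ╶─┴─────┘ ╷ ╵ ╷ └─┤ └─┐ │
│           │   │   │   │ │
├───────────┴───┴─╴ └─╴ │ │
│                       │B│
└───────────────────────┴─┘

Checking each cell for number of passages:

Dead ends found at positions:
  (0, 0)
  (1, 2)
  (1, 11)
  (2, 10)
  (3, 1)
  (4, 11)
  (5, 4)
  (6, 3)
  (8, 7)
  (9, 0)
  (9, 3)
  (9, 5)
  (10, 9)
  (10, 11)
  (12, 0)
  (12, 12)
Total dead ends: 16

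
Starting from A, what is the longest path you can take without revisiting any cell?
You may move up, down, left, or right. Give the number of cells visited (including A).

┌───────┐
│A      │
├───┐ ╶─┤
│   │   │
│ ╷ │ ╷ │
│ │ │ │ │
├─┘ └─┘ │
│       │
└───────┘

Finding longest simple path using DFS:
Start: (0, 0)
Longest path visits 13 cells
Path: A → right → right → down → right → down → down → left → left → up → up → left → down

Solution:

┌───────┐
│A → ↓  │
├───┐ ╶─┤
│↓ ↰│↳ ↓│
│ ╷ │ ╷ │
│B│↑│ │↓│
├─┘ └─┘ │
│  ↑ ← ↲│
└───────┘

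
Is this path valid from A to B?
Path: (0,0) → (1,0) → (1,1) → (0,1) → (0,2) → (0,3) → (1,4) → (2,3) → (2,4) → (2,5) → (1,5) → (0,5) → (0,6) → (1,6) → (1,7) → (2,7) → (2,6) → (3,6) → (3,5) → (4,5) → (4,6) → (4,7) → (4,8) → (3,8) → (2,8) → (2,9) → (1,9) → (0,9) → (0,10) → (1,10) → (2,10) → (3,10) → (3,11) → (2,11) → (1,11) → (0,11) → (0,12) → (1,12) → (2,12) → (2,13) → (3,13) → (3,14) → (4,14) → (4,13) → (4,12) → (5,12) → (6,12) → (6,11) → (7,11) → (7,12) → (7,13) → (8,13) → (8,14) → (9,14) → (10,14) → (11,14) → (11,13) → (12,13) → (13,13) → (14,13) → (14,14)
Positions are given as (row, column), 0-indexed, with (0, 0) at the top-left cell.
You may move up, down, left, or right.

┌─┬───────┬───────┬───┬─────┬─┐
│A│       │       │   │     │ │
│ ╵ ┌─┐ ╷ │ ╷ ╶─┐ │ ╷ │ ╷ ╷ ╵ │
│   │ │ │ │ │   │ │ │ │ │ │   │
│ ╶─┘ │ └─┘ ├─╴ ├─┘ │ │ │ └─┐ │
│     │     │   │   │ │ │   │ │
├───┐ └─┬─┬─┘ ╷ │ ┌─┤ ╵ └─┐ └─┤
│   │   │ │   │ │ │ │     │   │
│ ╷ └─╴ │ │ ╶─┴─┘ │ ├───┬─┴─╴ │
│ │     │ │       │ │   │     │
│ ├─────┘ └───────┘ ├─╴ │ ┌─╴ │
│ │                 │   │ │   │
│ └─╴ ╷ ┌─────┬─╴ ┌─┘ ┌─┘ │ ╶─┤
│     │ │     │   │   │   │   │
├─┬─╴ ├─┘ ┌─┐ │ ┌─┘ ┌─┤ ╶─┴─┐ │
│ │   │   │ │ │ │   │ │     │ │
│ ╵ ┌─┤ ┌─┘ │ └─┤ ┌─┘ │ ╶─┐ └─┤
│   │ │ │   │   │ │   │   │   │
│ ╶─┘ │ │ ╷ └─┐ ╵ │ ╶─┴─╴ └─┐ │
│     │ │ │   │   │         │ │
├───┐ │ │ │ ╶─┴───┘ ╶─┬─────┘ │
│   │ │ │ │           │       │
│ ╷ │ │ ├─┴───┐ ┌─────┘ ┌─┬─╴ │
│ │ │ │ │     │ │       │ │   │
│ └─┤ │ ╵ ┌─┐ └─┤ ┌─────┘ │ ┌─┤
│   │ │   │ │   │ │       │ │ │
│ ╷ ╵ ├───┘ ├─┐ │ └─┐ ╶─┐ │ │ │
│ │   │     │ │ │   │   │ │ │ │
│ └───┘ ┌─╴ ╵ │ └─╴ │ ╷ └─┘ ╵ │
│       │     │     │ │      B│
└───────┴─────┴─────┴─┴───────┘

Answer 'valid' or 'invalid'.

Checking path validity:
Result: Invalid move at step 6: cannot move from (0, 3) to (1, 4).

invalid

Correct solution:

┌─┬───────┬───────┬───┬─────┬─┐
│A│↱ → ↓  │↱ ↓    │↱ ↓│↱ ↓  │ │
│ ╵ ┌─┐ ╷ │ ╷ ╶─┐ │ ╷ │ ╷ ╷ ╵ │
│↳ ↑│ │↓│ │↑│↳ ↓│ │↑│↓│↑│↓│   │
│ ╶─┘ │ └─┘ ├─╴ ├─┘ │ │ │ └─┐ │
│     │↳ → ↑│↓ ↲│↱ ↑│↓│↑│↳ ↓│ │
├───┐ └─┬─┬─┘ ╷ │ ┌─┤ ╵ └─┐ └─┤
│   │   │ │↓ ↲│ │↑│ │↳ ↑  │↳ ↓│
│ ╷ └─╴ │ │ ╶─┴─┘ │ ├───┬─┴─╴ │
│ │     │ │↳ → → ↑│ │   │↓ ← ↲│
│ ├─────┘ └───────┘ ├─╴ │ ┌─╴ │
│ │                 │   │↓│   │
│ └─╴ ╷ ┌─────┬─╴ ┌─┘ ┌─┘ │ ╶─┤
│     │ │     │   │   │↓ ↲│   │
├─┬─╴ ├─┘ ┌─┐ │ ┌─┘ ┌─┤ ╶─┴─┐ │
│ │   │   │ │ │ │   │ │↳ → ↓│ │
│ ╵ ┌─┤ ┌─┘ │ └─┤ ┌─┘ │ ╶─┐ └─┤
│   │ │ │   │   │ │   │   │↳ ↓│
│ ╶─┘ │ │ ╷ └─┐ ╵ │ ╶─┴─╴ └─┐ │
│     │ │ │   │   │         │↓│
├───┐ │ │ │ ╶─┴───┘ ╶─┬─────┘ │
│   │ │ │ │           │      ↓│
│ ╷ │ │ ├─┴───┐ ┌─────┘ ┌─┬─╴ │
│ │ │ │ │     │ │       │ │↓ ↲│
│ └─┤ │ ╵ ┌─┐ └─┤ ┌─────┘ │ ┌─┤
│   │ │   │ │   │ │       │↓│ │
│ ╷ ╵ ├───┘ ├─┐ │ └─┐ ╶─┐ │ │ │
│ │   │     │ │ │   │   │ │↓│ │
│ └───┘ ┌─╴ ╵ │ └─╴ │ ╷ └─┘ ╵ │
│       │     │     │ │    ↳ B│
└───────┴─────┴─────┴─┴───────┘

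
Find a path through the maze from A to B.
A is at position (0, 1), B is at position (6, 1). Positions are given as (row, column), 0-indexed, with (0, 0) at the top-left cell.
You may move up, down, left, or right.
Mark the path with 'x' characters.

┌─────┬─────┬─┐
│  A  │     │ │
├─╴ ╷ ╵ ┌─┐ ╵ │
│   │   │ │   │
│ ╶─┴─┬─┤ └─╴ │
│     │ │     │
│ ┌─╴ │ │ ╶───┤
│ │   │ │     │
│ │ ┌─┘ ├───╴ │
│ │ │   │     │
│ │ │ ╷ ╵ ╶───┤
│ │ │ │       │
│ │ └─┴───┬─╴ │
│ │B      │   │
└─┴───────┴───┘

Finding the shortest path from (0, 1) to (6, 1):
Path length: 10 steps
Directions: down → left → down → right → right → down → left → down → down → down

Solution:

┌─────┬─────┬─┐
│  A  │     │ │
├─╴ ╷ ╵ ┌─┐ ╵ │
│x x│   │ │   │
│ ╶─┴─┬─┤ └─╴ │
│x x x│ │     │
│ ┌─╴ │ │ ╶───┤
│ │x x│ │     │
│ │ ┌─┘ ├───╴ │
│ │x│   │     │
│ │ │ ╷ ╵ ╶───┤
│ │x│ │       │
│ │ └─┴───┬─╴ │
│ │B      │   │
└─┴───────┴───┘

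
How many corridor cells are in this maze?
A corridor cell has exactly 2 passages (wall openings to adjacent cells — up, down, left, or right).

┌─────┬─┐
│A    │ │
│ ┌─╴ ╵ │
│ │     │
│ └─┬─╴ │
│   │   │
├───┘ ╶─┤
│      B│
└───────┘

Counting cells with exactly 2 passages:
Total corridor cells: 8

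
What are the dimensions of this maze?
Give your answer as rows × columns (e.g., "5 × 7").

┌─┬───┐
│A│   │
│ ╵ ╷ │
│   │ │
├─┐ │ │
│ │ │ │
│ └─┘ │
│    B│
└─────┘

Counting the maze dimensions:
Rows (vertical): 4
Columns (horizontal): 3
Dimensions: 4 × 3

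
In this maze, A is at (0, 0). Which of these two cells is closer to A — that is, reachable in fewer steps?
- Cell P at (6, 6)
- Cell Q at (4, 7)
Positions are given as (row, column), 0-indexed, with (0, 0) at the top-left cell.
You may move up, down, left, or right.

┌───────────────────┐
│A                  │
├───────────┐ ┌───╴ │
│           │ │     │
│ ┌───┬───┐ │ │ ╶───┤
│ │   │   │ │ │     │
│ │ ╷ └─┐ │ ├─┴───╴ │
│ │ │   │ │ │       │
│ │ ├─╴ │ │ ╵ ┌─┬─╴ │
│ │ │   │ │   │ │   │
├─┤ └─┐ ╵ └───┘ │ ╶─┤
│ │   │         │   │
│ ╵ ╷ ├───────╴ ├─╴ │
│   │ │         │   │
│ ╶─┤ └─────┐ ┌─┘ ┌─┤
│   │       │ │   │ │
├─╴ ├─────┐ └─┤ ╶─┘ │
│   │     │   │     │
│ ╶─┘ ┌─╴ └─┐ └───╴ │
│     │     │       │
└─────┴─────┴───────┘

Shortest path A → P at (6, 6): 54 steps
Shortest path A → Q at (4, 7): 53 steps

Q is closer (53 steps vs 54 steps).

Path to P:

┌───────────────────┐
│A → → → → → → → → ↓│
├───────────┐ ┌───╴ │
│           │ │↓ ← ↲│
│ ┌───┬───┐ │ │ ╶───┤
│ │↱ ↓│   │ │ │↳ → ↓│
│ │ ╷ └─┐ │ ├─┴───╴ │
│ │↑│↳ ↓│ │ │      ↓│
│ │ ├─╴ │ │ ╵ ┌─┬─╴ │
│ │↑│  ↓│ │   │ │↓ ↲│
├─┤ └─┐ ╵ └───┘ │ ╶─┤
│ │↑ ↰│↳ → → → ↓│↳ ↓│
│ ╵ ╷ ├───────╴ ├─╴ │
│   │↑│      P ↲│↓ ↲│
│ ╶─┤ └─────┐ ┌─┘ ┌─┤
│   │↑ ← ← ↰│ │↓ ↲│ │
├─╴ ├─────┐ └─┤ ╶─┘ │
│   │     │↑ ↰│↳ → ↓│
│ ╶─┘ ┌─╴ └─┐ └───╴ │
│     │     │↑ ← ← ↲│
└─────┴─────┴───────┘

Path to Q:

┌───────────────────┐
│A → → → → → → → → ↓│
├───────────┐ ┌───╴ │
│           │ │↓ ← ↲│
│ ┌───┬───┐ │ │ ╶───┤
│ │↱ ↓│   │ │ │↳ → ↓│
│ │ ╷ └─┐ │ ├─┴───╴ │
│ │↑│↳ ↓│ │ │      ↓│
│ │ ├─╴ │ │ ╵ ┌─┬─╴ │
│ │↑│  ↓│ │   │Q│↓ ↲│
├─┤ └─┐ ╵ └───┘ │ ╶─┤
│ │↑ ↰│↳ → → → ↑│↳ ↓│
│ ╵ ╷ ├───────╴ ├─╴ │
│   │↑│         │↓ ↲│
│ ╶─┤ └─────┐ ┌─┘ ┌─┤
│   │↑ ← ← ↰│ │↓ ↲│ │
├─╴ ├─────┐ └─┤ ╶─┘ │
│   │     │↑ ↰│↳ → ↓│
│ ╶─┘ ┌─╴ └─┐ └───╴ │
│     │     │↑ ← ← ↲│
└─────┴─────┴───────┘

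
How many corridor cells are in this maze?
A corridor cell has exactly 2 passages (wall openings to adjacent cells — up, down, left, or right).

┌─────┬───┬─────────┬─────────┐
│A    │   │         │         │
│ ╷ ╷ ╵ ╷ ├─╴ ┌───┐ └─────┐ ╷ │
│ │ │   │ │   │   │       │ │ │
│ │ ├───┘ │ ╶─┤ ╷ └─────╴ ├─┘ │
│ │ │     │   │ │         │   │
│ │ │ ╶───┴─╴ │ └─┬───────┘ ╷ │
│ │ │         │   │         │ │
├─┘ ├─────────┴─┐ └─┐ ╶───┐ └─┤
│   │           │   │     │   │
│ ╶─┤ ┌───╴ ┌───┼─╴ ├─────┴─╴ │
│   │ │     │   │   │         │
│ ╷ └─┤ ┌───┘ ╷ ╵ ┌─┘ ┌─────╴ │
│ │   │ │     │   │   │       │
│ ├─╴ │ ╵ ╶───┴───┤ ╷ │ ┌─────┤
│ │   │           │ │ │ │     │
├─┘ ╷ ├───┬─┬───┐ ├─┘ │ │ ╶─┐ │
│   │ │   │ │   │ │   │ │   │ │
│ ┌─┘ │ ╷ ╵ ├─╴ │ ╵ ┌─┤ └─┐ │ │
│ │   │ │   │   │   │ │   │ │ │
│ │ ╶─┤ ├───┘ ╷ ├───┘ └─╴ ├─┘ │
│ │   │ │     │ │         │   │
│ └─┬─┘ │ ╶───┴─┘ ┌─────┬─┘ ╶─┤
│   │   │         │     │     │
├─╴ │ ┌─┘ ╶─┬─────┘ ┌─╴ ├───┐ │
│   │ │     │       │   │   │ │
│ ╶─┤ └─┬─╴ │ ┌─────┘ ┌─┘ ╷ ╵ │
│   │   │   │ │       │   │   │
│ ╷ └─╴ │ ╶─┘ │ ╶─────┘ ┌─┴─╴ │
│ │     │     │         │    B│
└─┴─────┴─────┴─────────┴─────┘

Counting cells with exactly 2 passages:
Total corridor cells: 185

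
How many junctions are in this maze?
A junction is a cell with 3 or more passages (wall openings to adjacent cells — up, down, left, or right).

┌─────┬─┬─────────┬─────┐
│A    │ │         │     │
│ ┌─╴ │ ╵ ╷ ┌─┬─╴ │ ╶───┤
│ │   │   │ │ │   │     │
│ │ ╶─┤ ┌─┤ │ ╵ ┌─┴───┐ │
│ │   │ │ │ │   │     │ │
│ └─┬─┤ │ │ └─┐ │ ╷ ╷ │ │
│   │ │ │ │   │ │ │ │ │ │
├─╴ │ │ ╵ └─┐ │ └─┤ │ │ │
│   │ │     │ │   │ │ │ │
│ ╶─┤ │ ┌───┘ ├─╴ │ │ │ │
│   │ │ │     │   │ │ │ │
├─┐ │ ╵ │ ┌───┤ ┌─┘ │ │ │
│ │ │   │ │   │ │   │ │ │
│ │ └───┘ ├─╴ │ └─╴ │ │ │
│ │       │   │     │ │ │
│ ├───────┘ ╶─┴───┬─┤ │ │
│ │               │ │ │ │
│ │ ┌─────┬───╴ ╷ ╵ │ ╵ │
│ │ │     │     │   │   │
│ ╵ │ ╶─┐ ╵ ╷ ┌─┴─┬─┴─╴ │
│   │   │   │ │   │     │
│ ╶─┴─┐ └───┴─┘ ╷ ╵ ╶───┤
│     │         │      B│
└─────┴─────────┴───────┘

Checking each cell for number of passages:

Junctions found (3+ passages):
  (0, 5): 3 passages
  (1, 3): 3 passages
  (2, 7): 3 passages
  (2, 9): 3 passages
  (4, 3): 3 passages
  (4, 4): 3 passages
  (6, 9): 3 passages
  (8, 5): 3 passages
  (8, 7): 3 passages
  (9, 6): 3 passages
  (9, 11): 3 passages
  (10, 0): 3 passages
  (11, 9): 3 passages
Total junctions: 13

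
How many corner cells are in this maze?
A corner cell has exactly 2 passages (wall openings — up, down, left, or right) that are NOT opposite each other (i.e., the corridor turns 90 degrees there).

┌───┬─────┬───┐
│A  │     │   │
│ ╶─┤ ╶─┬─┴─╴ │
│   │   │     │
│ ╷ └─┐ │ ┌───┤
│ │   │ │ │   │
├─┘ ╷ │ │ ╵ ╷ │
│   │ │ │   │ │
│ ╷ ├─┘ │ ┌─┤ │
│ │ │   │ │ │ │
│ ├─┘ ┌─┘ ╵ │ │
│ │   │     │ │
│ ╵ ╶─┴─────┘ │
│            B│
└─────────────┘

Counting corner cells (2 non-opposite passages):
Total corners: 20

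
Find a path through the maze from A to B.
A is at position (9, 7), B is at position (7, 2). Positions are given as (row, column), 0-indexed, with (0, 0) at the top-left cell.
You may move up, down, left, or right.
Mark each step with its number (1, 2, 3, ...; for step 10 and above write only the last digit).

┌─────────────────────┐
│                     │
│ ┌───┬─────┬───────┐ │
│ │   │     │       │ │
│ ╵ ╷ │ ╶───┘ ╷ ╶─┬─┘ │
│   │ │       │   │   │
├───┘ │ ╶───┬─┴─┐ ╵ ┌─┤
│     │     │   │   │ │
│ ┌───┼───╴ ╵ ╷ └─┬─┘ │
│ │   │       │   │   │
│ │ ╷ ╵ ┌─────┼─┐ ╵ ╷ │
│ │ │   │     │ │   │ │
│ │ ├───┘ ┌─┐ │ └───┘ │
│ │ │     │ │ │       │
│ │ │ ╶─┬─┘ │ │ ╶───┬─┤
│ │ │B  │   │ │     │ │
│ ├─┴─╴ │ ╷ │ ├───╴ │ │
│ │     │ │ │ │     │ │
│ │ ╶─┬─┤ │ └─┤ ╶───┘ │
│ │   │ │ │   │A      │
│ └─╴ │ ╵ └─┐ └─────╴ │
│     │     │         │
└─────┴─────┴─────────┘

Finding the shortest path from (9, 7) to (7, 2):
Path length: 73 steps
Directions: up → right → right → up → left → left → up → right → right → right → up → up → left → down → left → up → left → up → left → down → left → up → left → left → up → right → right → right → up → right → down → right → down → right → up → right → up → up → left → left → left → left → left → left → left → left → left → left → down → down → right → up → right → down → down → left → left → down → down → down → down → down → down → down → right → right → up → left → up → right → right → up → left

Solution:

┌─────────────────────┐
│8 7 6 5 4 3 2 1 0 9 8│
│ ┌───┬─────┬───────┐ │
│9│2 3│     │9 0    │7│
│ ╵ ╷ │ ╶───┘ ╷ ╶─┬─┘ │
│0 1│4│5 6 7 8│1 2│5 6│
├───┘ │ ╶───┬─┴─┐ ╵ ┌─┤
│7 6 5│4 3 2│9 8│3 4│ │
│ ┌───┼───╴ ╵ ╷ └─┬─┘ │
│8│   │    1 0│7 6│3 2│
│ │ ╷ ╵ ┌─────┼─┐ ╵ ╷ │
│9│ │   │     │ │5 4│1│
│ │ ├───┘ ┌─┐ │ └───┘ │
│0│ │     │ │ │7 8 9 0│
│ │ │ ╶─┬─┘ │ │ ╶───┬─┤
│1│ │B 2│   │ │6 5 4│ │
│ ├─┴─╴ │ ╷ │ ├───╴ │ │
│2│9 0 1│ │ │ │1 2 3│ │
│ │ ╶─┬─┤ │ └─┤ ╶───┘ │
│3│8 7│ │ │   │A      │
│ └─╴ │ ╵ └─┐ └─────╴ │
│4 5 6│     │         │
└─────┴─────┴─────────┘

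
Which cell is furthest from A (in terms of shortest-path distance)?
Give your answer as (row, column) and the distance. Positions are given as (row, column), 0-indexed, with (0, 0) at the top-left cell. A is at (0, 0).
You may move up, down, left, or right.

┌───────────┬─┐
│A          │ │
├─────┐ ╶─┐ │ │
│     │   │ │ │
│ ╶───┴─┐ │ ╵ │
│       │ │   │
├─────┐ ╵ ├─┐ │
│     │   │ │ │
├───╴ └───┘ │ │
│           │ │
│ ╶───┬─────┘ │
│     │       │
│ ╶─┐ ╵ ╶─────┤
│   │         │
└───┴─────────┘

Computing BFS distances from A to all cells:
Furthest cell: (3, 5)
Distance: 26 steps

Path from A to the furthest cell:

┌───────────┬─┐
│A → → → → ↓│ │
├─────┐ ╶─┐ │ │
│     │   │↓│ │
│ ╶───┴─┐ │ ╵ │
│       │ │↳ ↓│
├─────┐ ╵ ├─┐ │
│     │   │B│↓│
├───╴ └───┘ │ │
│↱ → → → → ↑│↓│
│ ╶───┬─────┘ │
│↑ ← ↰│↓ ← ← ↲│
│ ╶─┐ ╵ ╶─────┤
│   │↑ ↲      │
└───┴─────────┘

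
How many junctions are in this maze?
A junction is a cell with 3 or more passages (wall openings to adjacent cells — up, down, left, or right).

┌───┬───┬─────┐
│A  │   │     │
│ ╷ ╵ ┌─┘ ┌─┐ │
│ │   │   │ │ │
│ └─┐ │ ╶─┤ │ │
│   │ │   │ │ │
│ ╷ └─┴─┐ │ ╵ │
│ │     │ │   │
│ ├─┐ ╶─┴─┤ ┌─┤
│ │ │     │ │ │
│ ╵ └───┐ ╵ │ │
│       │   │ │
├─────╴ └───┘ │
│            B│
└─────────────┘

Checking each cell for number of passages:

Junctions found (3+ passages):
  (1, 2): 3 passages
  (2, 0): 3 passages
  (3, 2): 3 passages
  (3, 5): 3 passages
  (5, 1): 3 passages
  (6, 3): 3 passages
Total junctions: 6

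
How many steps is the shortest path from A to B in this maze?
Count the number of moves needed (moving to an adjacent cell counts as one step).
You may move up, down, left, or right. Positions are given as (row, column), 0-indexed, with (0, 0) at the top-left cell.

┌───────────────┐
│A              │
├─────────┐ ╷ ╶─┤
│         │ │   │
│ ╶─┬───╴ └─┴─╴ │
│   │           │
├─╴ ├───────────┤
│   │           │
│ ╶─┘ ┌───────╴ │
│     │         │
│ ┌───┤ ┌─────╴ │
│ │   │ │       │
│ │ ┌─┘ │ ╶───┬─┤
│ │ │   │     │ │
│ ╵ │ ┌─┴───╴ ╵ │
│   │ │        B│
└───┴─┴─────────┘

Using BFS to find shortest path:
Start: (0, 0), End: (7, 7)
Path found:
(0,0) → (0,1) → (0,2) → (0,3) → (0,4) → (0,5) → (0,6) → (1,6) → (1,7) → (2,7) → (2,6) → (2,5) → (2,4) → (1,4) → (1,3) → (1,2) → (1,1) → (1,0) → (2,0) → (2,1) → (3,1) → (3,0) → (4,0) → (4,1) → (4,2) → (3,2) → (3,3) → (3,4) → (3,5) → (3,6) → (3,7) → (4,7) → (5,7) → (5,6) → (5,5) → (5,4) → (6,4) → (6,5) → (6,6) → (7,6) → (7,7)
Number of steps: 40

Solution:

┌───────────────┐
│A → → → → → ↓  │
├─────────┐ ╷ ╶─┤
│↓ ← ← ← ↰│ │↳ ↓│
│ ╶─┬───╴ └─┴─╴ │
│↳ ↓│    ↑ ← ← ↲│
├─╴ ├───────────┤
│↓ ↲│↱ → → → → ↓│
│ ╶─┘ ┌───────╴ │
│↳ → ↑│        ↓│
│ ┌───┤ ┌─────╴ │
│ │   │ │↓ ← ← ↲│
│ │ ┌─┘ │ ╶───┬─┤
│ │ │   │↳ → ↓│ │
│ ╵ │ ┌─┴───╴ ╵ │
│   │ │      ↳ B│
└───┴─┴─────────┘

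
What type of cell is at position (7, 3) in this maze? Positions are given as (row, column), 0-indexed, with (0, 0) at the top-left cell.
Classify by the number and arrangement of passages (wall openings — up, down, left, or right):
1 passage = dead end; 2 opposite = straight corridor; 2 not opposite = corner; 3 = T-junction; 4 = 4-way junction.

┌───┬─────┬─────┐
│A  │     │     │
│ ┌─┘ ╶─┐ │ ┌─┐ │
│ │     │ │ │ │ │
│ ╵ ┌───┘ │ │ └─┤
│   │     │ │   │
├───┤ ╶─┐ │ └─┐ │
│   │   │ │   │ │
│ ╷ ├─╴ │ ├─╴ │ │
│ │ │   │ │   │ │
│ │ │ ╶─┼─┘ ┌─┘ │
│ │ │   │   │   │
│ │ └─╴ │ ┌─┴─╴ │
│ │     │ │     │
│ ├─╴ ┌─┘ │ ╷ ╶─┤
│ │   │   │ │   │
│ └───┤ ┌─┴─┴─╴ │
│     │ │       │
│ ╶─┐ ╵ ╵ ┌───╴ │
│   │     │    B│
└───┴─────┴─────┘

Checking cell at (7, 3):
Number of passages: 2
Cell type: corner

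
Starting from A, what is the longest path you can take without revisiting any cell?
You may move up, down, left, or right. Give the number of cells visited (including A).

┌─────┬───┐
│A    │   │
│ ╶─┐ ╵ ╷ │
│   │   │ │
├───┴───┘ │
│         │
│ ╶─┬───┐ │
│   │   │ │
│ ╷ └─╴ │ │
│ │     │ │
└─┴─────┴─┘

Finding longest simple path using DFS:
Start: (0, 0)
Longest path visits 20 cells
Path: A → right → right → down → right → up → right → down → down → left → left → left → left → down → right → down → right → right → up → left

Solution:

┌─────┬───┐
│A → ↓│↱ ↓│
│ ╶─┐ ╵ ╷ │
│   │↳ ↑│↓│
├───┴───┘ │
│↓ ← ← ← ↲│
│ ╶─┬───┐ │
│↳ ↓│B ↰│ │
│ ╷ └─╴ │ │
│ │↳ → ↑│ │
└─┴─────┴─┘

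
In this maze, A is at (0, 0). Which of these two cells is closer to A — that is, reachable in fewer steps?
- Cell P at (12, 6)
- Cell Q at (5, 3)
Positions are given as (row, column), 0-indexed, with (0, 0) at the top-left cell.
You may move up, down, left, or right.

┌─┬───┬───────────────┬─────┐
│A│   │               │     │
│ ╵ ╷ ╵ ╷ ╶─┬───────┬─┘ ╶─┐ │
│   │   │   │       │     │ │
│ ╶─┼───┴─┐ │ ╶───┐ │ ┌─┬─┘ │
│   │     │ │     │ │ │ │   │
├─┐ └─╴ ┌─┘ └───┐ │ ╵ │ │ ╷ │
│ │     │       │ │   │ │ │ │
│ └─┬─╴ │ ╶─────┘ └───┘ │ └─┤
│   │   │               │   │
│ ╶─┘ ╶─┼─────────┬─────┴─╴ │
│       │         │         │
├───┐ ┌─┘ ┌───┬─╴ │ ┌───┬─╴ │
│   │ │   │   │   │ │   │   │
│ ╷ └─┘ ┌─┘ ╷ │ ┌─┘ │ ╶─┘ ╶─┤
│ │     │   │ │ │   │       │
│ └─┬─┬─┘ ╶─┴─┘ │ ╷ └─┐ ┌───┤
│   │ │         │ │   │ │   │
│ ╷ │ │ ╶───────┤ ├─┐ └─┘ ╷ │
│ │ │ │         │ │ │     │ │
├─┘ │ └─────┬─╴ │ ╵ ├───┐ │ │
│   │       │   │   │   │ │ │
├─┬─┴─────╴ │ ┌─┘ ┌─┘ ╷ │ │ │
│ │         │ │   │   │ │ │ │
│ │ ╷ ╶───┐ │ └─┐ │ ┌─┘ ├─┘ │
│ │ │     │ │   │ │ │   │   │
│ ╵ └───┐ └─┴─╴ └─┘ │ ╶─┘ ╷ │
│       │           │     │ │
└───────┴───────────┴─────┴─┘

Shortest path A → P at (12, 6): 76 steps
Shortest path A → Q at (5, 3): 10 steps

Q is closer (10 steps vs 76 steps).

Path to P:

┌─┬───┬───────────────┬─────┐
│A│↱ ↓│↱ ↓            │↱ → ↓│
│ ╵ ╷ ╵ ╷ ╶─┬───────┬─┘ ╶─┐ │
│↳ ↑│↳ ↑│↳ ↓│↱ → → ↓│↱ ↑  │↓│
│ ╶─┼───┴─┐ │ ╶───┐ │ ┌─┬─┘ │
│   │     │↓│↑ ← ↰│↓│↑│ │↓ ↲│
├─┐ └─╴ ┌─┘ └───┐ │ ╵ │ │ ╷ │
│ │     │↓ ↲    │↑│↳ ↑│ │↓│ │
│ └─┬─╴ │ ╶─────┘ └───┘ │ └─┤
│   │   │↳ → → → ↑      │↳ ↓│
│ ╶─┘ ╶─┼─────────┬─────┴─╴ │
│       │         │↓ ← ← ← ↲│
├───┐ ┌─┘ ┌───┬─╴ │ ┌───┬─╴ │
│   │ │   │   │   │↓│   │   │
│ ╷ └─┘ ┌─┘ ╷ │ ┌─┘ │ ╶─┘ ╶─┤
│ │     │   │ │ │  ↓│       │
│ └─┬─┬─┘ ╶─┴─┘ │ ╷ └─┐ ┌───┤
│   │ │         │ │↳ ↓│ │↱ ↓│
│ ╷ │ │ ╶───────┤ ├─┐ └─┘ ╷ │
│ │ │ │         │ │ │↳ → ↑│↓│
├─┘ │ └─────┬─╴ │ ╵ ├───┐ │ │
│   │       │   │   │↓ ↰│ │↓│
├─┬─┴─────╴ │ ┌─┘ ┌─┘ ╷ │ │ │
│ │         │ │   │↓ ↲│↑│ │↓│
│ │ ╷ ╶───┐ │ └─┐ │ ┌─┘ ├─┘ │
│ │ │     │ │P ↰│ │↓│↱ ↑│↓ ↲│
│ ╵ └───┐ └─┴─╴ └─┘ │ ╶─┘ ╷ │
│       │      ↑ ← ↲│↑ ← ↲│ │
└───────┴───────────┴─────┴─┘

Path to Q:

┌─┬───┬───────────────┬─────┐
│A│   │               │     │
│ ╵ ╷ ╵ ╷ ╶─┬───────┬─┘ ╶─┐ │
│↓  │   │   │       │     │ │
│ ╶─┼───┴─┐ │ ╶───┐ │ ┌─┬─┘ │
│↳ ↓│     │ │     │ │ │ │   │
├─┐ └─╴ ┌─┘ └───┐ │ ╵ │ │ ╷ │
│ │↳ → ↓│       │ │   │ │ │ │
│ └─┬─╴ │ ╶─────┘ └───┘ │ └─┤
│   │↓ ↲│               │   │
│ ╶─┘ ╶─┼─────────┬─────┴─╴ │
│    ↳ Q│         │         │
├───┐ ┌─┘ ┌───┬─╴ │ ┌───┬─╴ │
│   │ │   │   │   │ │   │   │
│ ╷ └─┘ ┌─┘ ╷ │ ┌─┘ │ ╶─┘ ╶─┤
│ │     │   │ │ │   │       │
│ └─┬─┬─┘ ╶─┴─┘ │ ╷ └─┐ ┌───┤
│   │ │         │ │   │ │   │
│ ╷ │ │ ╶───────┤ ├─┐ └─┘ ╷ │
│ │ │ │         │ │ │     │ │
├─┘ │ └─────┬─╴ │ ╵ ├───┐ │ │
│   │       │   │   │   │ │ │
├─┬─┴─────╴ │ ┌─┘ ┌─┘ ╷ │ │ │
│ │         │ │   │   │ │ │ │
│ │ ╷ ╶───┐ │ └─┐ │ ┌─┘ ├─┘ │
│ │ │     │ │   │ │ │   │   │
│ ╵ └───┐ └─┴─╴ └─┘ │ ╶─┘ ╷ │
│       │           │     │ │
└───────┴───────────┴─────┴─┘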